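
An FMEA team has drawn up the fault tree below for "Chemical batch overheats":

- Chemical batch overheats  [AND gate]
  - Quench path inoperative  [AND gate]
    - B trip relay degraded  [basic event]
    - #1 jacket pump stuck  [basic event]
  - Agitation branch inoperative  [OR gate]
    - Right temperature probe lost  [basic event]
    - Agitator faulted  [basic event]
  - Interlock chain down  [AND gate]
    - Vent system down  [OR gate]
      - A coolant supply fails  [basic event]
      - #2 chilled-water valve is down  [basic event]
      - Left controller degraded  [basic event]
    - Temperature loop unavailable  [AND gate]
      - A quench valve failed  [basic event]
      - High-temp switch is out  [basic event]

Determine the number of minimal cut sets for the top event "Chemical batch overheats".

6

Quench path inoperative [AND]: one cut set from each child combined → 1 × 1 = 1 cut set(s).
Agitation branch inoperative [OR]: union of children's cut sets → 2 cut set(s).
Vent system down [OR]: union of children's cut sets → 3 cut set(s).
Temperature loop unavailable [AND]: one cut set from each child combined → 1 × 1 = 1 cut set(s).
Interlock chain down [AND]: one cut set from each child combined → 3 × 1 = 3 cut set(s).
Chemical batch overheats [AND]: one cut set from each child combined → 1 × 2 × 3 = 6 cut set(s).
Minimal cut sets: {#1 jacket pump stuck, A coolant supply fails, A quench valve failed, B trip relay degraded, High-temp switch is out, Right temperature probe lost}; {#1 jacket pump stuck, #2 chilled-water valve is down, A quench valve failed, B trip relay degraded, High-temp switch is out, Right temperature probe lost}; {#1 jacket pump stuck, A quench valve failed, B trip relay degraded, High-temp switch is out, Left controller degraded, Right temperature probe lost}; {#1 jacket pump stuck, A coolant supply fails, A quench valve failed, Agitator faulted, B trip relay degraded, High-temp switch is out}; {#1 jacket pump stuck, #2 chilled-water valve is down, A quench valve failed, Agitator faulted, B trip relay degraded, High-temp switch is out}; {#1 jacket pump stuck, A quench valve failed, Agitator faulted, B trip relay degraded, High-temp switch is out, Left controller degraded}.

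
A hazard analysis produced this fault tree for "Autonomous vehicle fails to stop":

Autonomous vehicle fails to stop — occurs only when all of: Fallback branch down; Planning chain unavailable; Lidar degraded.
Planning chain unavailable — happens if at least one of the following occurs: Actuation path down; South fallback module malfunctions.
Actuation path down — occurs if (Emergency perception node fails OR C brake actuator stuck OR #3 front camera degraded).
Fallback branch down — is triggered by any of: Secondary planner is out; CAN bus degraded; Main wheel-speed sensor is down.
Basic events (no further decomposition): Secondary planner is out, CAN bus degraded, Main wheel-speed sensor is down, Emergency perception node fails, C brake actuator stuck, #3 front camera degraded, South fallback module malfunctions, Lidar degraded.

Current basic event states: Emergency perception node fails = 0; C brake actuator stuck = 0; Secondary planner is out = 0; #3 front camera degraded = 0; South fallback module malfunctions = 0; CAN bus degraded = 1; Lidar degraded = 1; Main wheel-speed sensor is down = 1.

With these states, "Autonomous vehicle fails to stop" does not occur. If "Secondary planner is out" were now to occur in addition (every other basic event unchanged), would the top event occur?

Counterfactual: set "Secondary planner is out" to occurred.
Fallback branch down [OR]: Secondary planner is out=occurs, CAN bus degraded=occurs, Main wheel-speed sensor is down=occurs → at least one input occurs → occurs.
Actuation path down [OR]: Emergency perception node fails=not, C brake actuator stuck=not, #3 front camera degraded=not → no input occurs → does not occur.
Planning chain unavailable [OR]: Actuation path down=not, South fallback module malfunctions=not → no input occurs → does not occur.
Autonomous vehicle fails to stop [AND]: Fallback branch down=occurs, Planning chain unavailable=not, Lidar degraded=occurs → not all inputs occur → does not occur.

No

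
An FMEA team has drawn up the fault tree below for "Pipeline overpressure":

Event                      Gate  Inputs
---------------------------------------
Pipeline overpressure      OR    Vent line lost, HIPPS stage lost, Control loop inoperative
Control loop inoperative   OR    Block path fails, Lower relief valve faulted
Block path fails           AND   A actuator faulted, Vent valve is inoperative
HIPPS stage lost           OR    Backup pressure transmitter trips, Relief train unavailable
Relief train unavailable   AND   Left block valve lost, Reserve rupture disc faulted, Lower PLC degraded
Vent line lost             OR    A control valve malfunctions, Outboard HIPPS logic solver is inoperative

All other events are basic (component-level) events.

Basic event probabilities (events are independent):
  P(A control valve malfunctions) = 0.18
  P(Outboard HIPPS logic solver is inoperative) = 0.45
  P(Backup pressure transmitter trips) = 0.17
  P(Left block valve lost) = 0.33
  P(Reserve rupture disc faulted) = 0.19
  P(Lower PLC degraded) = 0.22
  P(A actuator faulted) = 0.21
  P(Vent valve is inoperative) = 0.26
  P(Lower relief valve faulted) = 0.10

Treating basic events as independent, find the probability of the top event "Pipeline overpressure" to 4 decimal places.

P(Vent line lost) [OR] = 1 − (1−0.18) × (1−0.45) = 0.549000
P(Relief train unavailable) [AND] = 0.33 × 0.19 × 0.22 = 0.013794
P(HIPPS stage lost) [OR] = 1 − (1−0.17) × (1−0.013794) = 0.181449
P(Block path fails) [AND] = 0.21 × 0.26 = 0.054600
P(Control loop inoperative) [OR] = 1 − (1−0.054600) × (1−0.10) = 0.149140
P(Pipeline overpressure) [OR] = 1 − (1−0.549000) × (1−0.181449) × (1−0.149140) = 0.685891
Rounded to 4 decimal places: P(Pipeline overpressure) ≈ 0.6859.

0.6859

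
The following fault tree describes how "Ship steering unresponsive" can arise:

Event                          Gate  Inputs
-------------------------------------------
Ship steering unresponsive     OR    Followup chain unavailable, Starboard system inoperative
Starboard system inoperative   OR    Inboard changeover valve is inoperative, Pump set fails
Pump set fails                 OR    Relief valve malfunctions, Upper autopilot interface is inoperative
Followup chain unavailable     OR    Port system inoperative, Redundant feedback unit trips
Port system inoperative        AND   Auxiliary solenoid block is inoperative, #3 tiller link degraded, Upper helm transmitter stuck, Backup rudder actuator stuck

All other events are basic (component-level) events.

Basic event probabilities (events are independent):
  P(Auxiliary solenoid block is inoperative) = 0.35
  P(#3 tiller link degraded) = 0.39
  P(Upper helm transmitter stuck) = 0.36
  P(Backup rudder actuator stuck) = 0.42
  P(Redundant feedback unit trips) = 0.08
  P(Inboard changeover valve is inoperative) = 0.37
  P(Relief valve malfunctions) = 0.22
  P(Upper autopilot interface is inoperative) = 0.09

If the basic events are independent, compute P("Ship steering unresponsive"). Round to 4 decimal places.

P(Port system inoperative) [AND] = 0.35 × 0.39 × 0.36 × 0.42 = 0.020639
P(Followup chain unavailable) [OR] = 1 − (1−0.020639) × (1−0.08) = 0.098988
P(Pump set fails) [OR] = 1 − (1−0.22) × (1−0.09) = 0.290200
P(Starboard system inoperative) [OR] = 1 − (1−0.37) × (1−0.290200) = 0.552826
P(Ship steering unresponsive) [OR] = 1 − (1−0.098988) × (1−0.552826) = 0.597091
Rounded to 4 decimal places: P(Ship steering unresponsive) ≈ 0.5971.

0.5971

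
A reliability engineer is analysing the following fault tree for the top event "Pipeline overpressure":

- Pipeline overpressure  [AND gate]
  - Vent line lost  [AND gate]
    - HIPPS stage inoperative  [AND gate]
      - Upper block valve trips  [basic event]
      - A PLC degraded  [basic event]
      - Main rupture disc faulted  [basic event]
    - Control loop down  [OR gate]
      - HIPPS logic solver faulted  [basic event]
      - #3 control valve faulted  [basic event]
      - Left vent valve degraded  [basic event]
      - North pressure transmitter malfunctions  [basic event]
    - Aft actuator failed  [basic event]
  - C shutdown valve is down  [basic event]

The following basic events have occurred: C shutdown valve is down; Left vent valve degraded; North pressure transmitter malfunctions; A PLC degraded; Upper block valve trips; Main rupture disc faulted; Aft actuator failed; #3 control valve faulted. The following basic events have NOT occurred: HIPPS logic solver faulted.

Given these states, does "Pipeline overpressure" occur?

Yes

HIPPS stage inoperative [AND]: Upper block valve trips=occurs, A PLC degraded=occurs, Main rupture disc faulted=occurs → all inputs occur → occurs.
Control loop down [OR]: HIPPS logic solver faulted=not, #3 control valve faulted=occurs, Left vent valve degraded=occurs, North pressure transmitter malfunctions=occurs → at least one input occurs → occurs.
Vent line lost [AND]: HIPPS stage inoperative=occurs, Control loop down=occurs, Aft actuator failed=occurs → all inputs occur → occurs.
Pipeline overpressure [AND]: Vent line lost=occurs, C shutdown valve is down=occurs → all inputs occur → occurs.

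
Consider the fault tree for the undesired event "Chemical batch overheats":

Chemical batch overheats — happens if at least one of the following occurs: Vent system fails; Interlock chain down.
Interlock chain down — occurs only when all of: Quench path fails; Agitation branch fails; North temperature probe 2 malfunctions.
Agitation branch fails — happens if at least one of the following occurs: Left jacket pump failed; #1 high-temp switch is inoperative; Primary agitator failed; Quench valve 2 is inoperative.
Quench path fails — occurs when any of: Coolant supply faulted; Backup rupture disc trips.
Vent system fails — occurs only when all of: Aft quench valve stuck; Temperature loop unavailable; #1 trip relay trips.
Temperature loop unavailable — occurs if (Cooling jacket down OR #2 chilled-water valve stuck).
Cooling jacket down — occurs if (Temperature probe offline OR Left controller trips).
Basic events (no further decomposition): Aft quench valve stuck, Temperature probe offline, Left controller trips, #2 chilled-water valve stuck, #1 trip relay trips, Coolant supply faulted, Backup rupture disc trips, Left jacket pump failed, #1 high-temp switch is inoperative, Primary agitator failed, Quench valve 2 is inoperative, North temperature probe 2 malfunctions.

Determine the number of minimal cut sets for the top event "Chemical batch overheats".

Cooling jacket down [OR]: union of children's cut sets → 2 cut set(s).
Temperature loop unavailable [OR]: union of children's cut sets → 3 cut set(s).
Vent system fails [AND]: one cut set from each child combined → 1 × 3 × 1 = 3 cut set(s).
Quench path fails [OR]: union of children's cut sets → 2 cut set(s).
Agitation branch fails [OR]: union of children's cut sets → 4 cut set(s).
Interlock chain down [AND]: one cut set from each child combined → 2 × 4 × 1 = 8 cut set(s).
Chemical batch overheats [OR]: union of children's cut sets → 11 cut set(s).

11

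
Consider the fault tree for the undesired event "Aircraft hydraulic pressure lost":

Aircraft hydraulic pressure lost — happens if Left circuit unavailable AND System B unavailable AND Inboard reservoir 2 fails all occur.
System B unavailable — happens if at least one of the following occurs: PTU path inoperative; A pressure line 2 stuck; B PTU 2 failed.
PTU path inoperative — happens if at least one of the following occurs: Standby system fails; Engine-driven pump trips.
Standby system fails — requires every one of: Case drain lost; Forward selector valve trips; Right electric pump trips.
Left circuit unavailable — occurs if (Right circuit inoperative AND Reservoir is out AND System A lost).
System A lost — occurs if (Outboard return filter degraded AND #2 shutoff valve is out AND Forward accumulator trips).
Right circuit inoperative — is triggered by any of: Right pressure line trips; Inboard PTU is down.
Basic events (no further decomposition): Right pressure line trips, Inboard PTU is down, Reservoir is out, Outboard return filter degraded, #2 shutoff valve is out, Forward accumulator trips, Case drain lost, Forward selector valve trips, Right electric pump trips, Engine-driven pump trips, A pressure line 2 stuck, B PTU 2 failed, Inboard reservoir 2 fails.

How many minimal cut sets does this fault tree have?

Right circuit inoperative [OR]: union of children's cut sets → 2 cut set(s).
System A lost [AND]: one cut set from each child combined → 1 × 1 × 1 = 1 cut set(s).
Left circuit unavailable [AND]: one cut set from each child combined → 2 × 1 × 1 = 2 cut set(s).
Standby system fails [AND]: one cut set from each child combined → 1 × 1 × 1 = 1 cut set(s).
PTU path inoperative [OR]: union of children's cut sets → 2 cut set(s).
System B unavailable [OR]: union of children's cut sets → 4 cut set(s).
Aircraft hydraulic pressure lost [AND]: one cut set from each child combined → 2 × 4 × 1 = 8 cut set(s).
Minimal cut sets: {#2 shutoff valve is out, Case drain lost, Forward accumulator trips, Forward selector valve trips, Inboard reservoir 2 fails, Outboard return filter degraded, Reservoir is out, Right electric pump trips, Right pressure line trips}; {#2 shutoff valve is out, Engine-driven pump trips, Forward accumulator trips, Inboard reservoir 2 fails, Outboard return filter degraded, Reservoir is out, Right pressure line trips}; {#2 shutoff valve is out, A pressure line 2 stuck, Forward accumulator trips, Inboard reservoir 2 fails, Outboard return filter degraded, Reservoir is out, Right pressure line trips}; {#2 shutoff valve is out, B PTU 2 failed, Forward accumulator trips, Inboard reservoir 2 fails, Outboard return filter degraded, Reservoir is out, Right pressure line trips}; {#2 shutoff valve is out, Case drain lost, Forward accumulator trips, Forward selector valve trips, Inboard PTU is down, Inboard reservoir 2 fails, Outboard return filter degraded, Reservoir is out, Right electric pump trips}; {#2 shutoff valve is out, Engine-driven pump trips, Forward accumulator trips, Inboard PTU is down, Inboard reservoir 2 fails, Outboard return filter degraded, Reservoir is out}; {#2 shutoff valve is out, A pressure line 2 stuck, Forward accumulator trips, Inboard PTU is down, Inboard reservoir 2 fails, Outboard return filter degraded, Reservoir is out}; {#2 shutoff valve is out, B PTU 2 failed, Forward accumulator trips, Inboard PTU is down, Inboard reservoir 2 fails, Outboard return filter degraded, Reservoir is out}.

8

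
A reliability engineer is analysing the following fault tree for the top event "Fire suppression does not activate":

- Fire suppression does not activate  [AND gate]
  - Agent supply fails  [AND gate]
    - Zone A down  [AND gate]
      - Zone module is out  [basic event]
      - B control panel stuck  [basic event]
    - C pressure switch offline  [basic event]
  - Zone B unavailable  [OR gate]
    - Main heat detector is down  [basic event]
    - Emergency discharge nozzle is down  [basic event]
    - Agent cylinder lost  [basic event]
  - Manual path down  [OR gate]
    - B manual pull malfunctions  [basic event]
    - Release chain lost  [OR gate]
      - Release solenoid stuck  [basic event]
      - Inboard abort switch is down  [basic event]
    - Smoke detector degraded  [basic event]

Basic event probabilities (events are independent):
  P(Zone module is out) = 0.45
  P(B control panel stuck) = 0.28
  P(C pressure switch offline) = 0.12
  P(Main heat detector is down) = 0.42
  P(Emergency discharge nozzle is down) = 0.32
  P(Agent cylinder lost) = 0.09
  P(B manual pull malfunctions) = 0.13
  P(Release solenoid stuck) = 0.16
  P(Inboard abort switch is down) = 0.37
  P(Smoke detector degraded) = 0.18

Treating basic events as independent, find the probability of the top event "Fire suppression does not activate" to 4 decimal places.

P(Zone A down) [AND] = 0.45 × 0.28 = 0.126000
P(Agent supply fails) [AND] = 0.126000 × 0.12 = 0.015120
P(Zone B unavailable) [OR] = 1 − (1−0.42) × (1−0.32) × (1−0.09) = 0.641096
P(Release chain lost) [OR] = 1 − (1−0.16) × (1−0.37) = 0.470800
P(Manual path down) [OR] = 1 − (1−0.13) × (1−0.470800) × (1−0.18) = 0.622469
P(Fire suppression does not activate) [AND] = 0.015120 × 0.641096 × 0.622469 = 0.006034
Rounded to 4 decimal places: P(Fire suppression does not activate) ≈ 0.0060.

0.0060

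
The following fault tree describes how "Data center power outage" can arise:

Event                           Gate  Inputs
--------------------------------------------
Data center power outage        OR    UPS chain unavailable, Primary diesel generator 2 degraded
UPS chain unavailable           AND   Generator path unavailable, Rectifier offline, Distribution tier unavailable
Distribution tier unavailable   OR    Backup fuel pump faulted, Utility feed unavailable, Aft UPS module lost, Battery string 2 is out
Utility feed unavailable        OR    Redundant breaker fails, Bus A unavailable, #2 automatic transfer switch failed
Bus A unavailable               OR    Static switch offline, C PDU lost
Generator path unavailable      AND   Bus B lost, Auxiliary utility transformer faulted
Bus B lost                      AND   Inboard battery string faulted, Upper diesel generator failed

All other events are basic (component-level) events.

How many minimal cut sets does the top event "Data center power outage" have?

Bus B lost [AND]: one cut set from each child combined → 1 × 1 = 1 cut set(s).
Generator path unavailable [AND]: one cut set from each child combined → 1 × 1 = 1 cut set(s).
Bus A unavailable [OR]: union of children's cut sets → 2 cut set(s).
Utility feed unavailable [OR]: union of children's cut sets → 4 cut set(s).
Distribution tier unavailable [OR]: union of children's cut sets → 7 cut set(s).
UPS chain unavailable [AND]: one cut set from each child combined → 1 × 1 × 7 = 7 cut set(s).
Data center power outage [OR]: union of children's cut sets → 8 cut set(s).
Minimal cut sets: {Auxiliary utility transformer faulted, Backup fuel pump faulted, Inboard battery string faulted, Rectifier offline, Upper diesel generator failed}; {Auxiliary utility transformer faulted, Inboard battery string faulted, Rectifier offline, Redundant breaker fails, Upper diesel generator failed}; {Auxiliary utility transformer faulted, Inboard battery string faulted, Rectifier offline, Static switch offline, Upper diesel generator failed}; {Auxiliary utility transformer faulted, C PDU lost, Inboard battery string faulted, Rectifier offline, Upper diesel generator failed}; {#2 automatic transfer switch failed, Auxiliary utility transformer faulted, Inboard battery string faulted, Rectifier offline, Upper diesel generator failed}; {Aft UPS module lost, Auxiliary utility transformer faulted, Inboard battery string faulted, Rectifier offline, Upper diesel generator failed}; {Auxiliary utility transformer faulted, Battery string 2 is out, Inboard battery string faulted, Rectifier offline, Upper diesel generator failed}; {Primary diesel generator 2 degraded}.

8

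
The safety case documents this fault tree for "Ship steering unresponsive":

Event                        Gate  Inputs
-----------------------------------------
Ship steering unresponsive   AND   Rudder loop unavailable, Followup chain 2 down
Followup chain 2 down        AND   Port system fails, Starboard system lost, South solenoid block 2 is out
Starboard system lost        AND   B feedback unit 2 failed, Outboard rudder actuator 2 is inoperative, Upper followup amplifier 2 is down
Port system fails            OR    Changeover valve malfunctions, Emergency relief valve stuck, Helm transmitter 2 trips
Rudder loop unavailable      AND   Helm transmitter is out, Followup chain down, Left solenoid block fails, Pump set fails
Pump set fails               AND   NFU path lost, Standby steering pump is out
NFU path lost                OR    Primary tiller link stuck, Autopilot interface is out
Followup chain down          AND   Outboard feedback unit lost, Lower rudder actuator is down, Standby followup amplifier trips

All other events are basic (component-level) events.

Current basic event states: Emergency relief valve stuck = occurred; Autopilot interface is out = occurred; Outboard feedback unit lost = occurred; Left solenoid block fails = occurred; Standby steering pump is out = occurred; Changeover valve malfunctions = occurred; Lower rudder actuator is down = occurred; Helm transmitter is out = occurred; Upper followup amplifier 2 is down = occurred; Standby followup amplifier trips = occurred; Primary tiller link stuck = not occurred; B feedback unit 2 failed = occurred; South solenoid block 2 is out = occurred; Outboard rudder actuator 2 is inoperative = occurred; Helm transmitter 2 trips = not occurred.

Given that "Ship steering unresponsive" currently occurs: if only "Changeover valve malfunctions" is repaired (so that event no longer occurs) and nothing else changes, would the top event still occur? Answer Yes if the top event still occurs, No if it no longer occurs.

Yes

Counterfactual: set "Changeover valve malfunctions" to not occurred.
Followup chain down [AND]: Outboard feedback unit lost=occurs, Lower rudder actuator is down=occurs, Standby followup amplifier trips=occurs → all inputs occur → occurs.
NFU path lost [OR]: Primary tiller link stuck=not, Autopilot interface is out=occurs → at least one input occurs → occurs.
Pump set fails [AND]: NFU path lost=occurs, Standby steering pump is out=occurs → all inputs occur → occurs.
Rudder loop unavailable [AND]: Helm transmitter is out=occurs, Followup chain down=occurs, Left solenoid block fails=occurs, Pump set fails=occurs → all inputs occur → occurs.
Port system fails [OR]: Changeover valve malfunctions=not, Emergency relief valve stuck=occurs, Helm transmitter 2 trips=not → at least one input occurs → occurs.
Starboard system lost [AND]: B feedback unit 2 failed=occurs, Outboard rudder actuator 2 is inoperative=occurs, Upper followup amplifier 2 is down=occurs → all inputs occur → occurs.
Followup chain 2 down [AND]: Port system fails=occurs, Starboard system lost=occurs, South solenoid block 2 is out=occurs → all inputs occur → occurs.
Ship steering unresponsive [AND]: Rudder loop unavailable=occurs, Followup chain 2 down=occurs → all inputs occur → occurs.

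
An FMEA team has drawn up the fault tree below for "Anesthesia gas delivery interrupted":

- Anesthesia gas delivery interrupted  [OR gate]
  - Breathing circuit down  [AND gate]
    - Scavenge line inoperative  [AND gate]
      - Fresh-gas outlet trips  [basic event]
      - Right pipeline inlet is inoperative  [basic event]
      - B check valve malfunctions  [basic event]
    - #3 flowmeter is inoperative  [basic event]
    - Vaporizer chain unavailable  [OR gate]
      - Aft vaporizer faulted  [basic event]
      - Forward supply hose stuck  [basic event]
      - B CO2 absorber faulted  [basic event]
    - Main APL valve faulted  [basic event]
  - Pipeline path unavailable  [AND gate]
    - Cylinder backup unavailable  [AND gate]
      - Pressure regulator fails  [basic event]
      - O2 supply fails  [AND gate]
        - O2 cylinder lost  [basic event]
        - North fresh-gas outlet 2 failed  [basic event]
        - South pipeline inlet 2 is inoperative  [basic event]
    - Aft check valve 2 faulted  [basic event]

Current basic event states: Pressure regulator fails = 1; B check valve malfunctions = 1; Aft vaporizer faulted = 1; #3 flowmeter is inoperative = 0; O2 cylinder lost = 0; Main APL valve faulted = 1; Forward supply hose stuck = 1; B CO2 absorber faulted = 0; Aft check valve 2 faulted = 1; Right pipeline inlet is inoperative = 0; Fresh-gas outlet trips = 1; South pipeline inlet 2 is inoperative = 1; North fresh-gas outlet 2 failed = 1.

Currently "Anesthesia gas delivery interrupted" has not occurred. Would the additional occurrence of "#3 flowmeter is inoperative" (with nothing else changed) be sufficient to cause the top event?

No

Counterfactual: set "#3 flowmeter is inoperative" to occurred.
Scavenge line inoperative [AND]: Fresh-gas outlet trips=occurs, Right pipeline inlet is inoperative=not, B check valve malfunctions=occurs → not all inputs occur → does not occur.
Vaporizer chain unavailable [OR]: Aft vaporizer faulted=occurs, Forward supply hose stuck=occurs, B CO2 absorber faulted=not → at least one input occurs → occurs.
Breathing circuit down [AND]: Scavenge line inoperative=not, #3 flowmeter is inoperative=occurs, Vaporizer chain unavailable=occurs, Main APL valve faulted=occurs → not all inputs occur → does not occur.
O2 supply fails [AND]: O2 cylinder lost=not, North fresh-gas outlet 2 failed=occurs, South pipeline inlet 2 is inoperative=occurs → not all inputs occur → does not occur.
Cylinder backup unavailable [AND]: Pressure regulator fails=occurs, O2 supply fails=not → not all inputs occur → does not occur.
Pipeline path unavailable [AND]: Cylinder backup unavailable=not, Aft check valve 2 faulted=occurs → not all inputs occur → does not occur.
Anesthesia gas delivery interrupted [OR]: Breathing circuit down=not, Pipeline path unavailable=not → no input occurs → does not occur.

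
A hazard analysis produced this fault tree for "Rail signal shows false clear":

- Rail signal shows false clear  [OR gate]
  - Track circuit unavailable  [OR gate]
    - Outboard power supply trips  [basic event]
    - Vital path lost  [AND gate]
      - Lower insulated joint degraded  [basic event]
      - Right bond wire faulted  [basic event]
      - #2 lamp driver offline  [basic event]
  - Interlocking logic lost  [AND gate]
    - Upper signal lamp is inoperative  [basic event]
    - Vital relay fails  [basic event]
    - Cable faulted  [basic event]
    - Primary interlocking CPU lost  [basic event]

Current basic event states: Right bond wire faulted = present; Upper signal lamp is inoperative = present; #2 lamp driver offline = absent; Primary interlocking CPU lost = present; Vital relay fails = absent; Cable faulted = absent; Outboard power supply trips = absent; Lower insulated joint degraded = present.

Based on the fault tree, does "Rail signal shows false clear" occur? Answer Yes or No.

No

Vital path lost [AND]: Lower insulated joint degraded=occurs, Right bond wire faulted=occurs, #2 lamp driver offline=not → not all inputs occur → does not occur.
Track circuit unavailable [OR]: Outboard power supply trips=not, Vital path lost=not → no input occurs → does not occur.
Interlocking logic lost [AND]: Upper signal lamp is inoperative=occurs, Vital relay fails=not, Cable faulted=not, Primary interlocking CPU lost=occurs → not all inputs occur → does not occur.
Rail signal shows false clear [OR]: Track circuit unavailable=not, Interlocking logic lost=not → no input occurs → does not occur.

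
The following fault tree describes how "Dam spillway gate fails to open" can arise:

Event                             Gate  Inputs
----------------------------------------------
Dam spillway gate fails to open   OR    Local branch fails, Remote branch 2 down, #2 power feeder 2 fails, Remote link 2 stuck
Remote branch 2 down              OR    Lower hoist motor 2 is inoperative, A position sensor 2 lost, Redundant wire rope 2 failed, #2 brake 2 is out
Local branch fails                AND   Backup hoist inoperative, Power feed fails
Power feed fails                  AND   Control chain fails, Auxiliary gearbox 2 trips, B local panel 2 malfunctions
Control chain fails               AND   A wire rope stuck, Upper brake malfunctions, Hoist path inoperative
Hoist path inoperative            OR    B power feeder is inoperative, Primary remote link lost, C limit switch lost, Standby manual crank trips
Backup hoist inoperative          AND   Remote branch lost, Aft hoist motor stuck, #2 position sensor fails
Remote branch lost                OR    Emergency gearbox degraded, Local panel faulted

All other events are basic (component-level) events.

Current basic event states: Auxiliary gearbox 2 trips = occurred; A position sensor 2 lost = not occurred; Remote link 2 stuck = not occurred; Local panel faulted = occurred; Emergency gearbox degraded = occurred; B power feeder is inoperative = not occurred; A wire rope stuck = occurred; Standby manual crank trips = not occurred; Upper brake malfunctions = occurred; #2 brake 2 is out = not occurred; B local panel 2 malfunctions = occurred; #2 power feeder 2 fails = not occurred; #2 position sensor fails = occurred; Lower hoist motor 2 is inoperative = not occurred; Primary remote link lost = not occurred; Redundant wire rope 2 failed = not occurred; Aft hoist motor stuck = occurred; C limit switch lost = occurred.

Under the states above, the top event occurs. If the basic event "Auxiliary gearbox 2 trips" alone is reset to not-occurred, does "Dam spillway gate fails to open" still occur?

Counterfactual: set "Auxiliary gearbox 2 trips" to not occurred.
Remote branch lost [OR]: Emergency gearbox degraded=occurs, Local panel faulted=occurs → at least one input occurs → occurs.
Backup hoist inoperative [AND]: Remote branch lost=occurs, Aft hoist motor stuck=occurs, #2 position sensor fails=occurs → all inputs occur → occurs.
Hoist path inoperative [OR]: B power feeder is inoperative=not, Primary remote link lost=not, C limit switch lost=occurs, Standby manual crank trips=not → at least one input occurs → occurs.
Control chain fails [AND]: A wire rope stuck=occurs, Upper brake malfunctions=occurs, Hoist path inoperative=occurs → all inputs occur → occurs.
Power feed fails [AND]: Control chain fails=occurs, Auxiliary gearbox 2 trips=not, B local panel 2 malfunctions=occurs → not all inputs occur → does not occur.
Local branch fails [AND]: Backup hoist inoperative=occurs, Power feed fails=not → not all inputs occur → does not occur.
Remote branch 2 down [OR]: Lower hoist motor 2 is inoperative=not, A position sensor 2 lost=not, Redundant wire rope 2 failed=not, #2 brake 2 is out=not → no input occurs → does not occur.
Dam spillway gate fails to open [OR]: Local branch fails=not, Remote branch 2 down=not, #2 power feeder 2 fails=not, Remote link 2 stuck=not → no input occurs → does not occur.

No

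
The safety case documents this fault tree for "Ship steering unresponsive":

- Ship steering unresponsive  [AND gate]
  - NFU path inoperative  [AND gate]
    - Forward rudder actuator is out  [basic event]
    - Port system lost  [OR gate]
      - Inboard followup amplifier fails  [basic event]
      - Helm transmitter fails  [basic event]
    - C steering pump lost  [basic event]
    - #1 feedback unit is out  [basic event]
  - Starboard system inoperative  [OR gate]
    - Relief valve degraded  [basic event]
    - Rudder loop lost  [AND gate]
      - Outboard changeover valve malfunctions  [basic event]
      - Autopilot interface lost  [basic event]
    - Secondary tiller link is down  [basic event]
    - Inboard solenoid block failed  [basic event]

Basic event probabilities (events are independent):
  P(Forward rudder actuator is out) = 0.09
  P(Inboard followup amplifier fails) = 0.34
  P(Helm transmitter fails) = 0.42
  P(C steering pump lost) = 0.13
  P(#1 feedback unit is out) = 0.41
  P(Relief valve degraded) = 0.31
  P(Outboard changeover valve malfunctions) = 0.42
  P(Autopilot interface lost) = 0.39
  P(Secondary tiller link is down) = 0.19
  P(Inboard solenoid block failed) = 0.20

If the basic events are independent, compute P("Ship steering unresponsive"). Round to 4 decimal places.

P(Port system lost) [OR] = 1 − (1−0.34) × (1−0.42) = 0.617200
P(NFU path inoperative) [AND] = 0.09 × 0.617200 × 0.13 × 0.41 = 0.002961
P(Rudder loop lost) [AND] = 0.42 × 0.39 = 0.163800
P(Starboard system inoperative) [OR] = 1 − (1−0.31) × (1−0.163800) × (1−0.19) × (1−0.20) = 0.626118
P(Ship steering unresponsive) [AND] = 0.002961 × 0.626118 = 0.001854
Rounded to 4 decimal places: P(Ship steering unresponsive) ≈ 0.0019.

0.0019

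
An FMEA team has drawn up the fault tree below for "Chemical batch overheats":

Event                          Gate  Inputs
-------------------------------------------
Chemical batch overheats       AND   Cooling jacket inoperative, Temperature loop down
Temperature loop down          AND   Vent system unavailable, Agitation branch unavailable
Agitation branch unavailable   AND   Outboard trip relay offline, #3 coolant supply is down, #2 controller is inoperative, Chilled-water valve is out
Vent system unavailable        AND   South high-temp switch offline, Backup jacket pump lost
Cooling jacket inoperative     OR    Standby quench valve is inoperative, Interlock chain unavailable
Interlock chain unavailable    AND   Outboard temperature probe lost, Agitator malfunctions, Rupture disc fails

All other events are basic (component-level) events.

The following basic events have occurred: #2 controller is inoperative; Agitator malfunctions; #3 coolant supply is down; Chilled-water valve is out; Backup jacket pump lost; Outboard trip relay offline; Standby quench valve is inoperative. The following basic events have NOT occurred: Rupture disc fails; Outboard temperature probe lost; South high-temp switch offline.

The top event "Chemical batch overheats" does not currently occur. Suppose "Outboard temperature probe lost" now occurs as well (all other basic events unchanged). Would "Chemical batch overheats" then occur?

No

Counterfactual: set "Outboard temperature probe lost" to occurred.
Interlock chain unavailable [AND]: Outboard temperature probe lost=occurs, Agitator malfunctions=occurs, Rupture disc fails=not → not all inputs occur → does not occur.
Cooling jacket inoperative [OR]: Standby quench valve is inoperative=occurs, Interlock chain unavailable=not → at least one input occurs → occurs.
Vent system unavailable [AND]: South high-temp switch offline=not, Backup jacket pump lost=occurs → not all inputs occur → does not occur.
Agitation branch unavailable [AND]: Outboard trip relay offline=occurs, #3 coolant supply is down=occurs, #2 controller is inoperative=occurs, Chilled-water valve is out=occurs → all inputs occur → occurs.
Temperature loop down [AND]: Vent system unavailable=not, Agitation branch unavailable=occurs → not all inputs occur → does not occur.
Chemical batch overheats [AND]: Cooling jacket inoperative=occurs, Temperature loop down=not → not all inputs occur → does not occur.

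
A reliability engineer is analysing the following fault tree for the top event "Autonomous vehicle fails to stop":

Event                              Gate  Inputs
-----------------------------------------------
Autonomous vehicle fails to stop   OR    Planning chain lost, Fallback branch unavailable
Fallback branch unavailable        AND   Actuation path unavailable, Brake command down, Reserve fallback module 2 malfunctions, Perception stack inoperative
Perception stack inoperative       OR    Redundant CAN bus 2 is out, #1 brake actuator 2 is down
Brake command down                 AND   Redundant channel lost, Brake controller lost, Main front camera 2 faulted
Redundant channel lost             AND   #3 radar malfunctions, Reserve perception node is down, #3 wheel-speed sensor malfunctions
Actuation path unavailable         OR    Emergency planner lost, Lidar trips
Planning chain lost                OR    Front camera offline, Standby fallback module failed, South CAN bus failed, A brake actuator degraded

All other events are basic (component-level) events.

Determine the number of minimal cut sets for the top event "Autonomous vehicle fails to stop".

Planning chain lost [OR]: union of children's cut sets → 4 cut set(s).
Actuation path unavailable [OR]: union of children's cut sets → 2 cut set(s).
Redundant channel lost [AND]: one cut set from each child combined → 1 × 1 × 1 = 1 cut set(s).
Brake command down [AND]: one cut set from each child combined → 1 × 1 × 1 = 1 cut set(s).
Perception stack inoperative [OR]: union of children's cut sets → 2 cut set(s).
Fallback branch unavailable [AND]: one cut set from each child combined → 2 × 1 × 1 × 2 = 4 cut set(s).
Autonomous vehicle fails to stop [OR]: union of children's cut sets → 8 cut set(s).
Minimal cut sets: {Front camera offline}; {Standby fallback module failed}; {South CAN bus failed}; {A brake actuator degraded}; {#3 radar malfunctions, #3 wheel-speed sensor malfunctions, Brake controller lost, Emergency planner lost, Main front camera 2 faulted, Redundant CAN bus 2 is out, Reserve fallback module 2 malfunctions, Reserve perception node is down}; {#1 brake actuator 2 is down, #3 radar malfunctions, #3 wheel-speed sensor malfunctions, Brake controller lost, Emergency planner lost, Main front camera 2 faulted, Reserve fallback module 2 malfunctions, Reserve perception node is down}; {#3 radar malfunctions, #3 wheel-speed sensor malfunctions, Brake controller lost, Lidar trips, Main front camera 2 faulted, Redundant CAN bus 2 is out, Reserve fallback module 2 malfunctions, Reserve perception node is down}; {#1 brake actuator 2 is down, #3 radar malfunctions, #3 wheel-speed sensor malfunctions, Brake controller lost, Lidar trips, Main front camera 2 faulted, Reserve fallback module 2 malfunctions, Reserve perception node is down}.

8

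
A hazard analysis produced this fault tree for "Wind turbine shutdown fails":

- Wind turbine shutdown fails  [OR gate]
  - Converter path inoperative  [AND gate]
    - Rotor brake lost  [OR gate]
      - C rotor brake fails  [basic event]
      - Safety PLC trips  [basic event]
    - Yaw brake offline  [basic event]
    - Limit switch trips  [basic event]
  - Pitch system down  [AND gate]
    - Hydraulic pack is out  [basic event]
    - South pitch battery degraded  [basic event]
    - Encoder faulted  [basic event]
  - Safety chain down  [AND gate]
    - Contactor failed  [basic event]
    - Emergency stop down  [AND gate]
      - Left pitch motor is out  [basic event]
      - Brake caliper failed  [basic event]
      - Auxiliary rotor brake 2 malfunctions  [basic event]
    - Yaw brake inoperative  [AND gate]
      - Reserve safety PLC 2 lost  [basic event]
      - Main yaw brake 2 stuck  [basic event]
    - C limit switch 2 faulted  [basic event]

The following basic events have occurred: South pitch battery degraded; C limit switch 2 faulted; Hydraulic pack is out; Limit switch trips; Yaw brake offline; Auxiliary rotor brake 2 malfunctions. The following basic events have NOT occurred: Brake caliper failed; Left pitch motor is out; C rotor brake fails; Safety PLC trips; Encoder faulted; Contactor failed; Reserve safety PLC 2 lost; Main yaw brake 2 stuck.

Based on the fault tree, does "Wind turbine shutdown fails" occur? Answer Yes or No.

Rotor brake lost [OR]: C rotor brake fails=not, Safety PLC trips=not → no input occurs → does not occur.
Converter path inoperative [AND]: Rotor brake lost=not, Yaw brake offline=occurs, Limit switch trips=occurs → not all inputs occur → does not occur.
Pitch system down [AND]: Hydraulic pack is out=occurs, South pitch battery degraded=occurs, Encoder faulted=not → not all inputs occur → does not occur.
Emergency stop down [AND]: Left pitch motor is out=not, Brake caliper failed=not, Auxiliary rotor brake 2 malfunctions=occurs → not all inputs occur → does not occur.
Yaw brake inoperative [AND]: Reserve safety PLC 2 lost=not, Main yaw brake 2 stuck=not → not all inputs occur → does not occur.
Safety chain down [AND]: Contactor failed=not, Emergency stop down=not, Yaw brake inoperative=not, C limit switch 2 faulted=occurs → not all inputs occur → does not occur.
Wind turbine shutdown fails [OR]: Converter path inoperative=not, Pitch system down=not, Safety chain down=not → no input occurs → does not occur.

No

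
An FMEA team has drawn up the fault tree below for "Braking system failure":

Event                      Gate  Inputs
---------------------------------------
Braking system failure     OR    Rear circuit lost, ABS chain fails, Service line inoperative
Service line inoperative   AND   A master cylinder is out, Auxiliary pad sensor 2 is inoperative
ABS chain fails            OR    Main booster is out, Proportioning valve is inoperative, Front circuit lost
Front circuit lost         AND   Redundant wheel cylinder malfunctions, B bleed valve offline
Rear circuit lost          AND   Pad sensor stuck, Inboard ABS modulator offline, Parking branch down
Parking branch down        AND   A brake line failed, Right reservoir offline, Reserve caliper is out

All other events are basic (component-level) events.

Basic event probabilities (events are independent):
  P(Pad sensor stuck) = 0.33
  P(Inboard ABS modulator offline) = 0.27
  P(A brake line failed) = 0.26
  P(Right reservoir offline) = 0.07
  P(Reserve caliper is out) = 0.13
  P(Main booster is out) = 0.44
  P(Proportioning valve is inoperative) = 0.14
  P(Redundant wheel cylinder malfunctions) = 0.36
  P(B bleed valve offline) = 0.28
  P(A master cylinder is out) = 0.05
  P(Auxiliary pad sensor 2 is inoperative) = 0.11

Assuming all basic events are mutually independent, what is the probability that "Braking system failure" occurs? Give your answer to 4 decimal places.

0.5694

P(Parking branch down) [AND] = 0.26 × 0.07 × 0.13 = 0.002366
P(Rear circuit lost) [AND] = 0.33 × 0.27 × 0.002366 = 0.000211
P(Front circuit lost) [AND] = 0.36 × 0.28 = 0.100800
P(ABS chain fails) [OR] = 1 − (1−0.44) × (1−0.14) × (1−0.100800) = 0.566945
P(Service line inoperative) [AND] = 0.05 × 0.11 = 0.005500
P(Braking system failure) [OR] = 1 − (1−0.000211) × (1−0.566945) × (1−0.005500) = 0.569418
Rounded to 4 decimal places: P(Braking system failure) ≈ 0.5694.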